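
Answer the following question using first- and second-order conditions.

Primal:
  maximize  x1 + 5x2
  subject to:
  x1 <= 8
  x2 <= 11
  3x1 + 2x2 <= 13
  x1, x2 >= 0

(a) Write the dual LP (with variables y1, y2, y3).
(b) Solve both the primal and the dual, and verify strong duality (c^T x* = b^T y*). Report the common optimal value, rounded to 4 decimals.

The standard primal-dual pair for 'max c^T x s.t. A x <= b, x >= 0' is:
  Dual:  min b^T y  s.t.  A^T y >= c,  y >= 0.

So the dual LP is:
  minimize  8y1 + 11y2 + 13y3
  subject to:
    y1 + 3y3 >= 1
    y2 + 2y3 >= 5
    y1, y2, y3 >= 0

Solving the primal: x* = (0, 6.5).
  primal value c^T x* = 32.5.
Solving the dual: y* = (0, 0, 2.5).
  dual value b^T y* = 32.5.
Strong duality: c^T x* = b^T y*. Confirmed.

32.5


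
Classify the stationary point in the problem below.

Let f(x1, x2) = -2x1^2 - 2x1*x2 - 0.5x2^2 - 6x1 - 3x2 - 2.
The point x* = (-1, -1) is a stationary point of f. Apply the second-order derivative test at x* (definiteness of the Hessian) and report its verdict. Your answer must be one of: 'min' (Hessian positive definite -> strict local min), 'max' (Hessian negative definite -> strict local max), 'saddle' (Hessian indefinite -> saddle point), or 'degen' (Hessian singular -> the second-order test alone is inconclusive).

Compute the Hessian H = grad^2 f:
  H = [[-4, -2], [-2, -1]]
Verify stationarity: grad f(x*) = H x* + g = (0, 0).
Eigenvalues of H: -5, 0.
H has a zero eigenvalue (singular; negative semidefinite but not definite), so H is neither positive definite, negative definite, nor indefinite. The second-order test alone is inconclusive -> degen.
(Indeed, f is constant along the null direction of H through x*, so x* is not a strict local extremum.)

degen


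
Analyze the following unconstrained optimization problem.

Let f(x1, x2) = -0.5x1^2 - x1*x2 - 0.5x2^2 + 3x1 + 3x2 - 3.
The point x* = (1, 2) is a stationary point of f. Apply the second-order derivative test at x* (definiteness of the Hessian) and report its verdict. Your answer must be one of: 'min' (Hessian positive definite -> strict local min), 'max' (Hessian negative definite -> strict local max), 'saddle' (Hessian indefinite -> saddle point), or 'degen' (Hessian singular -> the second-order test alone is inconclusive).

Compute the Hessian H = grad^2 f:
  H = [[-1, -1], [-1, -1]]
Verify stationarity: grad f(x*) = H x* + g = (0, 0).
Eigenvalues of H: -2, 0.
H has a zero eigenvalue (singular; negative semidefinite but not definite), so H is neither positive definite, negative definite, nor indefinite. The second-order test alone is inconclusive -> degen.
(Indeed, f is constant along the null direction of H through x*, so x* is not a strict local extremum.)

degen


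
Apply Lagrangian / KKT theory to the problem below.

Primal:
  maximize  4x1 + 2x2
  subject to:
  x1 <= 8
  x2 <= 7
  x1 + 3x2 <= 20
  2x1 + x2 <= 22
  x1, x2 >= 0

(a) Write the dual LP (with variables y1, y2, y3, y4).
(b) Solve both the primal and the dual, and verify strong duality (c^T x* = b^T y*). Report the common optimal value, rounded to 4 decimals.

The standard primal-dual pair for 'max c^T x s.t. A x <= b, x >= 0' is:
  Dual:  min b^T y  s.t.  A^T y >= c,  y >= 0.

So the dual LP is:
  minimize  8y1 + 7y2 + 20y3 + 22y4
  subject to:
    y1 + y3 + 2y4 >= 4
    y2 + 3y3 + y4 >= 2
    y1, y2, y3, y4 >= 0

Solving the primal: x* = (8, 4).
  primal value c^T x* = 40.
Solving the dual: y* = (3.3333, 0, 0.6667, 0).
  dual value b^T y* = 40.
Strong duality: c^T x* = b^T y*. Confirmed.

40


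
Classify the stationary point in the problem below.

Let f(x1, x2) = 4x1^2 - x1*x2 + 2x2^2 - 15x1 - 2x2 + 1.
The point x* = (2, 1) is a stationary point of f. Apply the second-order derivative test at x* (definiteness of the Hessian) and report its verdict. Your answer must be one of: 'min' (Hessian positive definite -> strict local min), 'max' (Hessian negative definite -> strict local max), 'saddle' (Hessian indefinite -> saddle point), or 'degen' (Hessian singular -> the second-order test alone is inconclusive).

Compute the Hessian H = grad^2 f:
  H = [[8, -1], [-1, 4]]
Verify stationarity: grad f(x*) = H x* + g = (0, 0).
Eigenvalues of H: 3.7639, 8.2361.
Both eigenvalues > 0, so H is positive definite -> x* is a strict local min.

min


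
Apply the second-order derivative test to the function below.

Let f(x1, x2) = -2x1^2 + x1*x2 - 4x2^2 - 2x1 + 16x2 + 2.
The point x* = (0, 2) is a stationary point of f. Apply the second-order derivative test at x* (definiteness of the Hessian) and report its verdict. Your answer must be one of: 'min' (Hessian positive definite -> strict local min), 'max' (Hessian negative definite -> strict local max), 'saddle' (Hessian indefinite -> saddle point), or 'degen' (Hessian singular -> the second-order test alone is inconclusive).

Compute the Hessian H = grad^2 f:
  H = [[-4, 1], [1, -8]]
Verify stationarity: grad f(x*) = H x* + g = (0, 0).
Eigenvalues of H: -8.2361, -3.7639.
Both eigenvalues < 0, so H is negative definite -> x* is a strict local max.

max


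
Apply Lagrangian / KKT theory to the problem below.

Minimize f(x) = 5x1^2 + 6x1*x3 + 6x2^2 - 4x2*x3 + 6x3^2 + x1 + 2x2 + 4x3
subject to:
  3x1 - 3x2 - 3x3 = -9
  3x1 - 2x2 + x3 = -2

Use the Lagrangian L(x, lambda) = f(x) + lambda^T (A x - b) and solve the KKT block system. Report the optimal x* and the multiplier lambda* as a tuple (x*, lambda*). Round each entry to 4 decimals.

Form the Lagrangian:
  L(x, lambda) = (1/2) x^T Q x + c^T x + lambda^T (A x - b)
Stationarity (grad_x L = 0): Q x + c + A^T lambda = 0.
Primal feasibility: A x = b.

This gives the KKT block system:
  [ Q   A^T ] [ x     ]   [-c ]
  [ A    0  ] [ lambda ] = [ b ]

Solving the linear system:
  x*      = (-0.831, 0.5586, 1.6103)
  lambda* = (3.8299, -4.6138)
  f(x*)   = 15.9845

x* = (-0.831, 0.5586, 1.6103), lambda* = (3.8299, -4.6138)


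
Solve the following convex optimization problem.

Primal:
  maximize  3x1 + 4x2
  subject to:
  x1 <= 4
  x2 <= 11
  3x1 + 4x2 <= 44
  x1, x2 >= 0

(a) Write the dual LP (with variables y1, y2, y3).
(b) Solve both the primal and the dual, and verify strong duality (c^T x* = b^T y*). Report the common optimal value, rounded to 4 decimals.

The standard primal-dual pair for 'max c^T x s.t. A x <= b, x >= 0' is:
  Dual:  min b^T y  s.t.  A^T y >= c,  y >= 0.

So the dual LP is:
  minimize  4y1 + 11y2 + 44y3
  subject to:
    y1 + 3y3 >= 3
    y2 + 4y3 >= 4
    y1, y2, y3 >= 0

Solving the primal: x* = (0, 11).
  primal value c^T x* = 44.
Solving the dual: y* = (0, 0, 1).
  dual value b^T y* = 44.
Strong duality: c^T x* = b^T y*. Confirmed.

44


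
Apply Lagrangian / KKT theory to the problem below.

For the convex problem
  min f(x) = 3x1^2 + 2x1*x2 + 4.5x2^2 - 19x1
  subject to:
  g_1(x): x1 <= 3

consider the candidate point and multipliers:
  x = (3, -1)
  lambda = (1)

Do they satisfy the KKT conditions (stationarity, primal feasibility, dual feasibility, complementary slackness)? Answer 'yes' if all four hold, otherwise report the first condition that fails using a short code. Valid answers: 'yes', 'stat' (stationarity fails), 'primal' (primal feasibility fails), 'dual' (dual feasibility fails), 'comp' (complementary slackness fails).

Gradient of f: grad f(x) = Q x + c = (-3, -3)
Constraint values g_i(x) = a_i^T x - b_i:
  g_1((3, -1)) = 0
Stationarity residual: grad f(x) + sum_i lambda_i a_i = (-2, -3)
  -> stationarity FAILS
Primal feasibility (all g_i <= 0): OK
Dual feasibility (all lambda_i >= 0): OK
Complementary slackness (lambda_i * g_i(x) = 0 for all i): OK

Verdict: the first failing condition is stationarity -> stat.

stat


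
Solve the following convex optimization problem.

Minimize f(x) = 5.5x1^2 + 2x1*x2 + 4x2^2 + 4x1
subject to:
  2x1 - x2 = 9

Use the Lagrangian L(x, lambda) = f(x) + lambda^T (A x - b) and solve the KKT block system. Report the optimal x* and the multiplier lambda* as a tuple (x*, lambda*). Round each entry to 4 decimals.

Form the Lagrangian:
  L(x, lambda) = (1/2) x^T Q x + c^T x + lambda^T (A x - b)
Stationarity (grad_x L = 0): Q x + c + A^T lambda = 0.
Primal feasibility: A x = b.

This gives the KKT block system:
  [ Q   A^T ] [ x     ]   [-c ]
  [ A    0  ] [ lambda ] = [ b ]

Solving the linear system:
  x*      = (3.098, -2.8039)
  lambda* = (-16.2353)
  f(x*)   = 79.2549

x* = (3.098, -2.8039), lambda* = (-16.2353)


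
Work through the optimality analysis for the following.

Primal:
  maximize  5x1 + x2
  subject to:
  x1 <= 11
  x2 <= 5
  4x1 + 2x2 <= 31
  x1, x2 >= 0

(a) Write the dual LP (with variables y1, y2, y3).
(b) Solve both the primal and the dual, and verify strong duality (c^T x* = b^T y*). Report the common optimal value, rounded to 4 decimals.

The standard primal-dual pair for 'max c^T x s.t. A x <= b, x >= 0' is:
  Dual:  min b^T y  s.t.  A^T y >= c,  y >= 0.

So the dual LP is:
  minimize  11y1 + 5y2 + 31y3
  subject to:
    y1 + 4y3 >= 5
    y2 + 2y3 >= 1
    y1, y2, y3 >= 0

Solving the primal: x* = (7.75, 0).
  primal value c^T x* = 38.75.
Solving the dual: y* = (0, 0, 1.25).
  dual value b^T y* = 38.75.
Strong duality: c^T x* = b^T y*. Confirmed.

38.75


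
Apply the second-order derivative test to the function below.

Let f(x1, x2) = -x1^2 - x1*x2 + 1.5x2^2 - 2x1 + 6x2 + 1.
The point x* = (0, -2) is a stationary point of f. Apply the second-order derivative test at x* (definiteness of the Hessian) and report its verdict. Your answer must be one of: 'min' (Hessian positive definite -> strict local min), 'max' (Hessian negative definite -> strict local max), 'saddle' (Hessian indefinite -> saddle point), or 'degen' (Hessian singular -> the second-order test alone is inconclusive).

Compute the Hessian H = grad^2 f:
  H = [[-2, -1], [-1, 3]]
Verify stationarity: grad f(x*) = H x* + g = (0, 0).
Eigenvalues of H: -2.1926, 3.1926.
Eigenvalues have mixed signs, so H is indefinite -> x* is a saddle point.

saddle


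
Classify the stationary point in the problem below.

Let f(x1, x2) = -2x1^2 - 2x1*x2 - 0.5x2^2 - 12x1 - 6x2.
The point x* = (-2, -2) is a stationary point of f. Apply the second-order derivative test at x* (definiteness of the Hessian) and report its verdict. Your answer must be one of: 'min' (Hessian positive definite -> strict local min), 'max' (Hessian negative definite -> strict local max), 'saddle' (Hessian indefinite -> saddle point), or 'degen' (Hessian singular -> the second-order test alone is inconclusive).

Compute the Hessian H = grad^2 f:
  H = [[-4, -2], [-2, -1]]
Verify stationarity: grad f(x*) = H x* + g = (0, 0).
Eigenvalues of H: -5, 0.
H has a zero eigenvalue (singular; negative semidefinite but not definite), so H is neither positive definite, negative definite, nor indefinite. The second-order test alone is inconclusive -> degen.
(Indeed, f is constant along the null direction of H through x*, so x* is not a strict local extremum.)

degen


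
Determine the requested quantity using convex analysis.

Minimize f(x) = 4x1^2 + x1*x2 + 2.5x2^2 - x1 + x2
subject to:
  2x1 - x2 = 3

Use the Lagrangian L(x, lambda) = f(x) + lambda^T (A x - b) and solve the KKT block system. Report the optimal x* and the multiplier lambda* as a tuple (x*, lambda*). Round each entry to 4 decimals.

Form the Lagrangian:
  L(x, lambda) = (1/2) x^T Q x + c^T x + lambda^T (A x - b)
Stationarity (grad_x L = 0): Q x + c + A^T lambda = 0.
Primal feasibility: A x = b.

This gives the KKT block system:
  [ Q   A^T ] [ x     ]   [-c ]
  [ A    0  ] [ lambda ] = [ b ]

Solving the linear system:
  x*      = (1, -1)
  lambda* = (-3)
  f(x*)   = 3.5

x* = (1, -1), lambda* = (-3)


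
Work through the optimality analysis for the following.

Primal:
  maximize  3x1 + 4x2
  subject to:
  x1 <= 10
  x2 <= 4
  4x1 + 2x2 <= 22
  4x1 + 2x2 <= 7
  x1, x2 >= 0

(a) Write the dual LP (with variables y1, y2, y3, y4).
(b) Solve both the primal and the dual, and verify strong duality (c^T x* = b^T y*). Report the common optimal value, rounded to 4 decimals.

The standard primal-dual pair for 'max c^T x s.t. A x <= b, x >= 0' is:
  Dual:  min b^T y  s.t.  A^T y >= c,  y >= 0.

So the dual LP is:
  minimize  10y1 + 4y2 + 22y3 + 7y4
  subject to:
    y1 + 4y3 + 4y4 >= 3
    y2 + 2y3 + 2y4 >= 4
    y1, y2, y3, y4 >= 0

Solving the primal: x* = (0, 3.5).
  primal value c^T x* = 14.
Solving the dual: y* = (0, 0, 0, 2).
  dual value b^T y* = 14.
Strong duality: c^T x* = b^T y*. Confirmed.

14


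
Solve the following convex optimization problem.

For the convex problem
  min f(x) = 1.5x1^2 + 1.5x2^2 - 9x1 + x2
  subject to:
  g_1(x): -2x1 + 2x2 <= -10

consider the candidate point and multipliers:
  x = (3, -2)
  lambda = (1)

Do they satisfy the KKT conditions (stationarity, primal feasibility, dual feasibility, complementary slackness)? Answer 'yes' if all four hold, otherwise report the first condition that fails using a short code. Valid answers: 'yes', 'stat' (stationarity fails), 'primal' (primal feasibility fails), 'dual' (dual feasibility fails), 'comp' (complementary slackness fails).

Gradient of f: grad f(x) = Q x + c = (0, -5)
Constraint values g_i(x) = a_i^T x - b_i:
  g_1((3, -2)) = 0
Stationarity residual: grad f(x) + sum_i lambda_i a_i = (-2, -3)
  -> stationarity FAILS
Primal feasibility (all g_i <= 0): OK
Dual feasibility (all lambda_i >= 0): OK
Complementary slackness (lambda_i * g_i(x) = 0 for all i): OK

Verdict: the first failing condition is stationarity -> stat.

stat


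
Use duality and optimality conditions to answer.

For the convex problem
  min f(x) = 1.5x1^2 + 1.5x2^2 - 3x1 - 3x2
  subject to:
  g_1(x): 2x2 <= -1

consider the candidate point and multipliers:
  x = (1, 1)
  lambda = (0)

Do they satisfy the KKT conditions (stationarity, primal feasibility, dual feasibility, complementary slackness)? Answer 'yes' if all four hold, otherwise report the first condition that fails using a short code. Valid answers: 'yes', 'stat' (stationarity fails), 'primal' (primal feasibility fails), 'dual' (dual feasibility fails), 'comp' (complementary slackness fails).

Gradient of f: grad f(x) = Q x + c = (0, 0)
Constraint values g_i(x) = a_i^T x - b_i:
  g_1((1, 1)) = 3
Stationarity residual: grad f(x) + sum_i lambda_i a_i = (0, 0)
  -> stationarity OK
Primal feasibility (all g_i <= 0): FAILS
Dual feasibility (all lambda_i >= 0): OK
Complementary slackness (lambda_i * g_i(x) = 0 for all i): OK

Verdict: the first failing condition is primal_feasibility -> primal.

primal


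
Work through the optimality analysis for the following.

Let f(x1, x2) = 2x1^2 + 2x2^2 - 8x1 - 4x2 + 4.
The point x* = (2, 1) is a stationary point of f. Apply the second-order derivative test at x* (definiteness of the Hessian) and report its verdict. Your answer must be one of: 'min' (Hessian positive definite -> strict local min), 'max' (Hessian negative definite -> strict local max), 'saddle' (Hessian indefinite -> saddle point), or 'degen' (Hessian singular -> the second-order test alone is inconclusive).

Compute the Hessian H = grad^2 f:
  H = [[4, 0], [0, 4]]
Verify stationarity: grad f(x*) = H x* + g = (0, 0).
Eigenvalues of H: 4, 4.
Both eigenvalues > 0, so H is positive definite -> x* is a strict local min.

min


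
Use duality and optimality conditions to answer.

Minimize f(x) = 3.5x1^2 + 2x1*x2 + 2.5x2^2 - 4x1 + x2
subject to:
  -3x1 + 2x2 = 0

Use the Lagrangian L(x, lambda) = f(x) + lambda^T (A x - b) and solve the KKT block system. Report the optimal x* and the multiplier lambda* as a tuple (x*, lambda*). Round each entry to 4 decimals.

Form the Lagrangian:
  L(x, lambda) = (1/2) x^T Q x + c^T x + lambda^T (A x - b)
Stationarity (grad_x L = 0): Q x + c + A^T lambda = 0.
Primal feasibility: A x = b.

This gives the KKT block system:
  [ Q   A^T ] [ x     ]   [-c ]
  [ A    0  ] [ lambda ] = [ b ]

Solving the linear system:
  x*      = (0.1031, 0.1546)
  lambda* = (-0.9897)
  f(x*)   = -0.1289

x* = (0.1031, 0.1546), lambda* = (-0.9897)


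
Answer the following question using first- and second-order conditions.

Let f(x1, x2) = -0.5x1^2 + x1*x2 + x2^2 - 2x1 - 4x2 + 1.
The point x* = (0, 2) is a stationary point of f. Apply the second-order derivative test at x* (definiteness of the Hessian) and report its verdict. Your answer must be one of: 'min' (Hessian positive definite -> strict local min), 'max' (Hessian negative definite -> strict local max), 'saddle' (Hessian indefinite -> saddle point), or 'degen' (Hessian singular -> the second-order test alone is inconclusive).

Compute the Hessian H = grad^2 f:
  H = [[-1, 1], [1, 2]]
Verify stationarity: grad f(x*) = H x* + g = (0, 0).
Eigenvalues of H: -1.3028, 2.3028.
Eigenvalues have mixed signs, so H is indefinite -> x* is a saddle point.

saddle


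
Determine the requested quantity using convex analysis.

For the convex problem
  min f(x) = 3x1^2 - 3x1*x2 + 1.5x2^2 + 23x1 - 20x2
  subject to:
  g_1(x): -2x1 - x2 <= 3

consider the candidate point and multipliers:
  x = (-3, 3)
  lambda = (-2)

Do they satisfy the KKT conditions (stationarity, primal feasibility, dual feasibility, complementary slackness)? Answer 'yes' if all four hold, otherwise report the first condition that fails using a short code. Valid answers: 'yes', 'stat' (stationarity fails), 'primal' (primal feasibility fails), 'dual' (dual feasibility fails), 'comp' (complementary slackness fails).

Gradient of f: grad f(x) = Q x + c = (-4, -2)
Constraint values g_i(x) = a_i^T x - b_i:
  g_1((-3, 3)) = 0
Stationarity residual: grad f(x) + sum_i lambda_i a_i = (0, 0)
  -> stationarity OK
Primal feasibility (all g_i <= 0): OK
Dual feasibility (all lambda_i >= 0): FAILS
Complementary slackness (lambda_i * g_i(x) = 0 for all i): OK

Verdict: the first failing condition is dual_feasibility -> dual.

dual


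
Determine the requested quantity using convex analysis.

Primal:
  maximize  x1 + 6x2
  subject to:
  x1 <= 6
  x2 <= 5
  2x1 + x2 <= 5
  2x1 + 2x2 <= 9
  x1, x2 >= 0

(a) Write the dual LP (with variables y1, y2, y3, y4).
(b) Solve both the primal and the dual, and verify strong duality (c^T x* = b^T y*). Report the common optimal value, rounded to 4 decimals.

The standard primal-dual pair for 'max c^T x s.t. A x <= b, x >= 0' is:
  Dual:  min b^T y  s.t.  A^T y >= c,  y >= 0.

So the dual LP is:
  minimize  6y1 + 5y2 + 5y3 + 9y4
  subject to:
    y1 + 2y3 + 2y4 >= 1
    y2 + y3 + 2y4 >= 6
    y1, y2, y3, y4 >= 0

Solving the primal: x* = (0, 4.5).
  primal value c^T x* = 27.
Solving the dual: y* = (0, 0, 0, 3).
  dual value b^T y* = 27.
Strong duality: c^T x* = b^T y*. Confirmed.

27


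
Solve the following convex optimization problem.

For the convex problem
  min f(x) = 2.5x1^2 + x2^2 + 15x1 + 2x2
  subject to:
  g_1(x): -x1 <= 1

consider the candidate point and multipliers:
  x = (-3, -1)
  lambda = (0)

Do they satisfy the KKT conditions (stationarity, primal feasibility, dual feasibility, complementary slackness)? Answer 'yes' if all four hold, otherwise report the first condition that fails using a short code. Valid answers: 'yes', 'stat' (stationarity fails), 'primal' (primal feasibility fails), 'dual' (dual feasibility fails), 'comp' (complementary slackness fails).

Gradient of f: grad f(x) = Q x + c = (0, 0)
Constraint values g_i(x) = a_i^T x - b_i:
  g_1((-3, -1)) = 2
Stationarity residual: grad f(x) + sum_i lambda_i a_i = (0, 0)
  -> stationarity OK
Primal feasibility (all g_i <= 0): FAILS
Dual feasibility (all lambda_i >= 0): OK
Complementary slackness (lambda_i * g_i(x) = 0 for all i): OK

Verdict: the first failing condition is primal_feasibility -> primal.

primal


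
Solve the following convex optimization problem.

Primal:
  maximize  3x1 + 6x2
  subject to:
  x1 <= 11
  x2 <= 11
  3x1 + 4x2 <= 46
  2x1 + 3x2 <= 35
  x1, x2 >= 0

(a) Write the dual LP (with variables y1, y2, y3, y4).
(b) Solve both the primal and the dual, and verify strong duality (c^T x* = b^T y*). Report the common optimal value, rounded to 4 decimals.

The standard primal-dual pair for 'max c^T x s.t. A x <= b, x >= 0' is:
  Dual:  min b^T y  s.t.  A^T y >= c,  y >= 0.

So the dual LP is:
  minimize  11y1 + 11y2 + 46y3 + 35y4
  subject to:
    y1 + 3y3 + 2y4 >= 3
    y2 + 4y3 + 3y4 >= 6
    y1, y2, y3, y4 >= 0

Solving the primal: x* = (0.6667, 11).
  primal value c^T x* = 68.
Solving the dual: y* = (0, 2, 1, 0).
  dual value b^T y* = 68.
Strong duality: c^T x* = b^T y*. Confirmed.

68


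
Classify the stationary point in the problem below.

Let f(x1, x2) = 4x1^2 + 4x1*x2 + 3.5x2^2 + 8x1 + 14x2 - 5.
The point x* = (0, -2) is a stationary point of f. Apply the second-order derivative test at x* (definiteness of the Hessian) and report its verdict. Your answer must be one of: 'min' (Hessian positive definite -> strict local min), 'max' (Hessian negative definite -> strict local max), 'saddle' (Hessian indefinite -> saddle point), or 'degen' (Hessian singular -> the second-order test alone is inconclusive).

Compute the Hessian H = grad^2 f:
  H = [[8, 4], [4, 7]]
Verify stationarity: grad f(x*) = H x* + g = (0, 0).
Eigenvalues of H: 3.4689, 11.5311.
Both eigenvalues > 0, so H is positive definite -> x* is a strict local min.

min


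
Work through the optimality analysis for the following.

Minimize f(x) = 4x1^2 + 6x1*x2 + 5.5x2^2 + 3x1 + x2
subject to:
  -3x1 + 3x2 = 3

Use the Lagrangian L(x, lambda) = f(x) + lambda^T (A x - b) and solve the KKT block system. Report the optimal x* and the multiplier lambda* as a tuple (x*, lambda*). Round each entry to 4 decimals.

Form the Lagrangian:
  L(x, lambda) = (1/2) x^T Q x + c^T x + lambda^T (A x - b)
Stationarity (grad_x L = 0): Q x + c + A^T lambda = 0.
Primal feasibility: A x = b.

This gives the KKT block system:
  [ Q   A^T ] [ x     ]   [-c ]
  [ A    0  ] [ lambda ] = [ b ]

Solving the linear system:
  x*      = (-0.6774, 0.3226)
  lambda* = (-0.1613)
  f(x*)   = -0.6129

x* = (-0.6774, 0.3226), lambda* = (-0.1613)


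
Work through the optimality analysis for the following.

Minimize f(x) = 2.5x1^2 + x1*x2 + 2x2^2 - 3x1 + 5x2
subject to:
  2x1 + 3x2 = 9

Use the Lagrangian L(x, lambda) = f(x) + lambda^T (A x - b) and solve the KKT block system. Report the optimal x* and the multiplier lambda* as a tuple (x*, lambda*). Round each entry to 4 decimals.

Form the Lagrangian:
  L(x, lambda) = (1/2) x^T Q x + c^T x + lambda^T (A x - b)
Stationarity (grad_x L = 0): Q x + c + A^T lambda = 0.
Primal feasibility: A x = b.

This gives the KKT block system:
  [ Q   A^T ] [ x     ]   [-c ]
  [ A    0  ] [ lambda ] = [ b ]

Solving the linear system:
  x*      = (2.0816, 1.6122)
  lambda* = (-4.5102)
  f(x*)   = 21.2041

x* = (2.0816, 1.6122), lambda* = (-4.5102)


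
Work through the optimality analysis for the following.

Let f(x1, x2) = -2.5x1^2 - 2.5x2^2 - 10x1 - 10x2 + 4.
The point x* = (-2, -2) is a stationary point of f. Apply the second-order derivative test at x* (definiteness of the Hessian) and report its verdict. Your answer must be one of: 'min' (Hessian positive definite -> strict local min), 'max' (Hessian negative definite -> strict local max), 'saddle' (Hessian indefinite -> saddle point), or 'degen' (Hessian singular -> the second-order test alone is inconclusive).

Compute the Hessian H = grad^2 f:
  H = [[-5, 0], [0, -5]]
Verify stationarity: grad f(x*) = H x* + g = (0, 0).
Eigenvalues of H: -5, -5.
Both eigenvalues < 0, so H is negative definite -> x* is a strict local max.

max


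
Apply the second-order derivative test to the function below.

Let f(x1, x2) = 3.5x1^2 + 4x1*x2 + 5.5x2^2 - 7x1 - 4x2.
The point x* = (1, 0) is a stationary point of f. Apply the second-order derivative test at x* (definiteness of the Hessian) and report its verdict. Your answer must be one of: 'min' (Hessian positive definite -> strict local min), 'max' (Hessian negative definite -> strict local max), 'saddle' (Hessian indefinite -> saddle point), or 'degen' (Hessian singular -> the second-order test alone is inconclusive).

Compute the Hessian H = grad^2 f:
  H = [[7, 4], [4, 11]]
Verify stationarity: grad f(x*) = H x* + g = (0, 0).
Eigenvalues of H: 4.5279, 13.4721.
Both eigenvalues > 0, so H is positive definite -> x* is a strict local min.

min


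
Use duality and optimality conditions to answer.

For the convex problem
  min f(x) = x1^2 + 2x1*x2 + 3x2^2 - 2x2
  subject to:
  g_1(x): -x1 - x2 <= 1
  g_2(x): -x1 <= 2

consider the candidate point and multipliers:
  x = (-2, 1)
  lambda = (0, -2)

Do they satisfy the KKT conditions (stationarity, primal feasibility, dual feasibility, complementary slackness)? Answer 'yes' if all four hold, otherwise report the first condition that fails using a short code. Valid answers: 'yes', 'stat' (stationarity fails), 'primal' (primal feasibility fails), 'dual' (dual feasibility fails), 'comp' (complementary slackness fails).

Gradient of f: grad f(x) = Q x + c = (-2, 0)
Constraint values g_i(x) = a_i^T x - b_i:
  g_1((-2, 1)) = 0
  g_2((-2, 1)) = 0
Stationarity residual: grad f(x) + sum_i lambda_i a_i = (0, 0)
  -> stationarity OK
Primal feasibility (all g_i <= 0): OK
Dual feasibility (all lambda_i >= 0): FAILS
Complementary slackness (lambda_i * g_i(x) = 0 for all i): OK

Verdict: the first failing condition is dual_feasibility -> dual.

dual


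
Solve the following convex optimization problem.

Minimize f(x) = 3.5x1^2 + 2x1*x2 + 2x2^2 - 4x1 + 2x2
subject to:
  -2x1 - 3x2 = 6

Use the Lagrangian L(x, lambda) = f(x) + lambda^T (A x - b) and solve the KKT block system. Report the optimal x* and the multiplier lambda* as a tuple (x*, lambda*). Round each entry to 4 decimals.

Form the Lagrangian:
  L(x, lambda) = (1/2) x^T Q x + c^T x + lambda^T (A x - b)
Stationarity (grad_x L = 0): Q x + c + A^T lambda = 0.
Primal feasibility: A x = b.

This gives the KKT block system:
  [ Q   A^T ] [ x     ]   [-c ]
  [ A    0  ] [ lambda ] = [ b ]

Solving the linear system:
  x*      = (0.6545, -2.4364)
  lambda* = (-2.1455)
  f(x*)   = 2.6909

x* = (0.6545, -2.4364), lambda* = (-2.1455)


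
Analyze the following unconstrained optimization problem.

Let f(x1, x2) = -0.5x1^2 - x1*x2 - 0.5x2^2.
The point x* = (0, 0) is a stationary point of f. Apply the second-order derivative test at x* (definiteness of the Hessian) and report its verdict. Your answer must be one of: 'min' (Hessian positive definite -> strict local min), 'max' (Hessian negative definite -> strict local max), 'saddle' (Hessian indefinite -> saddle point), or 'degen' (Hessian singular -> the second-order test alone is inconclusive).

Compute the Hessian H = grad^2 f:
  H = [[-1, -1], [-1, -1]]
Verify stationarity: grad f(x*) = H x* + g = (0, 0).
Eigenvalues of H: -2, 0.
H has a zero eigenvalue (singular; negative semidefinite but not definite), so H is neither positive definite, negative definite, nor indefinite. The second-order test alone is inconclusive -> degen.
(Indeed, f is constant along the null direction of H through x*, so x* is not a strict local extremum.)

degen


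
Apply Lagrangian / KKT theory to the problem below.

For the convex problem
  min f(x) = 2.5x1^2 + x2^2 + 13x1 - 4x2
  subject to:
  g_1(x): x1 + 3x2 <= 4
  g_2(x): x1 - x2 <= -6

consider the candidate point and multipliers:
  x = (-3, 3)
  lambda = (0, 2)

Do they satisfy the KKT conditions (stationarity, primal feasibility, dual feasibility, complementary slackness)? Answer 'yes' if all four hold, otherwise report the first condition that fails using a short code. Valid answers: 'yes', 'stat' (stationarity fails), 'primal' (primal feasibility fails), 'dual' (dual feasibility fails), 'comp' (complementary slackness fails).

Gradient of f: grad f(x) = Q x + c = (-2, 2)
Constraint values g_i(x) = a_i^T x - b_i:
  g_1((-3, 3)) = 2
  g_2((-3, 3)) = 0
Stationarity residual: grad f(x) + sum_i lambda_i a_i = (0, 0)
  -> stationarity OK
Primal feasibility (all g_i <= 0): FAILS
Dual feasibility (all lambda_i >= 0): OK
Complementary slackness (lambda_i * g_i(x) = 0 for all i): OK

Verdict: the first failing condition is primal_feasibility -> primal.

primal


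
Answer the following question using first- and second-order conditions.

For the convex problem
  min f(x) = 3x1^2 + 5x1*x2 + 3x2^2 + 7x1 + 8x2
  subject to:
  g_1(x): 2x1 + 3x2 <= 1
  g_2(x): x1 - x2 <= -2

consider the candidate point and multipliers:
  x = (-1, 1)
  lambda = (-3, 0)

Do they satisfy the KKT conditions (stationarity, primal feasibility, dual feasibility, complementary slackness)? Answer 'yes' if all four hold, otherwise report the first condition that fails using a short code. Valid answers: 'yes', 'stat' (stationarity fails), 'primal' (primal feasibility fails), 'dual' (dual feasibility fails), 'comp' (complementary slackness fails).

Gradient of f: grad f(x) = Q x + c = (6, 9)
Constraint values g_i(x) = a_i^T x - b_i:
  g_1((-1, 1)) = 0
  g_2((-1, 1)) = 0
Stationarity residual: grad f(x) + sum_i lambda_i a_i = (0, 0)
  -> stationarity OK
Primal feasibility (all g_i <= 0): OK
Dual feasibility (all lambda_i >= 0): FAILS
Complementary slackness (lambda_i * g_i(x) = 0 for all i): OK

Verdict: the first failing condition is dual_feasibility -> dual.

dual


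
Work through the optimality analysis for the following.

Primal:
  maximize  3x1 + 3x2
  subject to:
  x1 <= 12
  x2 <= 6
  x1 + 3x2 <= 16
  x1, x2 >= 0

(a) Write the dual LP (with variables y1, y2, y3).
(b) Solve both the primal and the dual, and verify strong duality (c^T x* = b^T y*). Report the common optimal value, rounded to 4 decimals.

The standard primal-dual pair for 'max c^T x s.t. A x <= b, x >= 0' is:
  Dual:  min b^T y  s.t.  A^T y >= c,  y >= 0.

So the dual LP is:
  minimize  12y1 + 6y2 + 16y3
  subject to:
    y1 + y3 >= 3
    y2 + 3y3 >= 3
    y1, y2, y3 >= 0

Solving the primal: x* = (12, 1.3333).
  primal value c^T x* = 40.
Solving the dual: y* = (2, 0, 1).
  dual value b^T y* = 40.
Strong duality: c^T x* = b^T y*. Confirmed.

40


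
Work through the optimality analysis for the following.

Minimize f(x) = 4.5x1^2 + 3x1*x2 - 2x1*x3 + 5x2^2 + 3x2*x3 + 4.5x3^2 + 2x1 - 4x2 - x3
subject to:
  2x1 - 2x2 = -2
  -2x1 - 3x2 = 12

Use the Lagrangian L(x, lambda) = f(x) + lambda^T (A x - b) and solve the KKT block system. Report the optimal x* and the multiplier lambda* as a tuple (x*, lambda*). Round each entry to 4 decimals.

Form the Lagrangian:
  L(x, lambda) = (1/2) x^T Q x + c^T x + lambda^T (A x - b)
Stationarity (grad_x L = 0): Q x + c + A^T lambda = 0.
Primal feasibility: A x = b.

This gives the KKT block system:
  [ Q   A^T ] [ x     ]   [-c ]
  [ A    0  ] [ lambda ] = [ b ]

Solving the linear system:
  x*      = (-3, -2, 0.1111)
  lambda* = (2.8333, -12.7778)
  f(x*)   = 80.4444

x* = (-3, -2, 0.1111), lambda* = (2.8333, -12.7778)


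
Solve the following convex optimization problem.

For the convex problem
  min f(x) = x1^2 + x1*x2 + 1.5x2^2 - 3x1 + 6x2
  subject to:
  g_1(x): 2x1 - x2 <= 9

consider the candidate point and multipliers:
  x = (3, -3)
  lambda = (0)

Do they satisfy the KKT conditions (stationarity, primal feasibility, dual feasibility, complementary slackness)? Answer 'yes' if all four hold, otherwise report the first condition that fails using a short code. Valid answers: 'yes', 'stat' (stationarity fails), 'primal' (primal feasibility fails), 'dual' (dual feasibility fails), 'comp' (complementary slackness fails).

Gradient of f: grad f(x) = Q x + c = (0, 0)
Constraint values g_i(x) = a_i^T x - b_i:
  g_1((3, -3)) = 0
Stationarity residual: grad f(x) + sum_i lambda_i a_i = (0, 0)
  -> stationarity OK
Primal feasibility (all g_i <= 0): OK
Dual feasibility (all lambda_i >= 0): OK
Complementary slackness (lambda_i * g_i(x) = 0 for all i): OK

Verdict: yes, KKT holds.

yes


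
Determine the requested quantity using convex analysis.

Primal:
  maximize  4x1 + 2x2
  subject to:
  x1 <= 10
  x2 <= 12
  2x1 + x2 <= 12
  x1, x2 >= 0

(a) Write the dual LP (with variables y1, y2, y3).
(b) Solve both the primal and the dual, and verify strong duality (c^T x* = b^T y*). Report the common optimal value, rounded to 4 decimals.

The standard primal-dual pair for 'max c^T x s.t. A x <= b, x >= 0' is:
  Dual:  min b^T y  s.t.  A^T y >= c,  y >= 0.

So the dual LP is:
  minimize  10y1 + 12y2 + 12y3
  subject to:
    y1 + 2y3 >= 4
    y2 + y3 >= 2
    y1, y2, y3 >= 0

Solving the primal: x* = (6, 0).
  primal value c^T x* = 24.
Solving the dual: y* = (0, 0, 2).
  dual value b^T y* = 24.
Strong duality: c^T x* = b^T y*. Confirmed.

24


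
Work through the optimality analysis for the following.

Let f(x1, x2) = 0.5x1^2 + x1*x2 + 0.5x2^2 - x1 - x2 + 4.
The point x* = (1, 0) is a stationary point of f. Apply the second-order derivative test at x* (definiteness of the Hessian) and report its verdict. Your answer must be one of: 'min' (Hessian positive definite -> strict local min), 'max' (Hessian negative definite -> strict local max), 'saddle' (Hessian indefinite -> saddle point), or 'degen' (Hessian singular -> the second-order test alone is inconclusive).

Compute the Hessian H = grad^2 f:
  H = [[1, 1], [1, 1]]
Verify stationarity: grad f(x*) = H x* + g = (0, 0).
Eigenvalues of H: 0, 2.
H has a zero eigenvalue (singular; positive semidefinite but not definite), so H is neither positive definite, negative definite, nor indefinite. The second-order test alone is inconclusive -> degen.
(Indeed, f is constant along the null direction of H through x*, so x* is not a strict local extremum.)

degen


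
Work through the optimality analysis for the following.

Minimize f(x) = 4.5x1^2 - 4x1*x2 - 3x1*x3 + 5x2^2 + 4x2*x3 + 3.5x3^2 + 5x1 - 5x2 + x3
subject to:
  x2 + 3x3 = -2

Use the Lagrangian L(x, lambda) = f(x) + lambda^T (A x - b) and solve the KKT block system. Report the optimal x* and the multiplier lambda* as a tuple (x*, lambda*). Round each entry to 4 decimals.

Form the Lagrangian:
  L(x, lambda) = (1/2) x^T Q x + c^T x + lambda^T (A x - b)
Stationarity (grad_x L = 0): Q x + c + A^T lambda = 0.
Primal feasibility: A x = b.

This gives the KKT block system:
  [ Q   A^T ] [ x     ]   [-c ]
  [ A    0  ] [ lambda ] = [ b ]

Solving the linear system:
  x*      = (-0.5851, 0.5781, -0.8594)
  lambda* = (0.316)
  f(x*)   = -3.0217

x* = (-0.5851, 0.5781, -0.8594), lambda* = (0.316)


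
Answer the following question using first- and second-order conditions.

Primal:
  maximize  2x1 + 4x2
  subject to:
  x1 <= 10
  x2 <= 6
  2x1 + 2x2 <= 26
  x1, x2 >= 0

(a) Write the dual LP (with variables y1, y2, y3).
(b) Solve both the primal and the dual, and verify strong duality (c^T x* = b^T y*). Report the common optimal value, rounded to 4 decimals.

The standard primal-dual pair for 'max c^T x s.t. A x <= b, x >= 0' is:
  Dual:  min b^T y  s.t.  A^T y >= c,  y >= 0.

So the dual LP is:
  minimize  10y1 + 6y2 + 26y3
  subject to:
    y1 + 2y3 >= 2
    y2 + 2y3 >= 4
    y1, y2, y3 >= 0

Solving the primal: x* = (7, 6).
  primal value c^T x* = 38.
Solving the dual: y* = (0, 2, 1).
  dual value b^T y* = 38.
Strong duality: c^T x* = b^T y*. Confirmed.

38


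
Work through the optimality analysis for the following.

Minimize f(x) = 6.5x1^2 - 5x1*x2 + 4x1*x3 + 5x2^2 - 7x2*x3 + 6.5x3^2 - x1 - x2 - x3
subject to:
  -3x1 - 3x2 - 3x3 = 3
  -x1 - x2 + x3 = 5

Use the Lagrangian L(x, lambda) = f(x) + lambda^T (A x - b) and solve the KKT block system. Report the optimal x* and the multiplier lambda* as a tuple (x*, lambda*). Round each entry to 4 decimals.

Form the Lagrangian:
  L(x, lambda) = (1/2) x^T Q x + c^T x + lambda^T (A x - b)
Stationarity (grad_x L = 0): Q x + c + A^T lambda = 0.
Primal feasibility: A x = b.

This gives the KKT block system:
  [ Q   A^T ] [ x     ]   [-c ]
  [ A    0  ] [ lambda ] = [ b ]

Solving the linear system:
  x*      = (-2.0303, -0.9697, 2)
  lambda* = (1.5202, -19.1061)
  f(x*)   = 45.9848

x* = (-2.0303, -0.9697, 2), lambda* = (1.5202, -19.1061)


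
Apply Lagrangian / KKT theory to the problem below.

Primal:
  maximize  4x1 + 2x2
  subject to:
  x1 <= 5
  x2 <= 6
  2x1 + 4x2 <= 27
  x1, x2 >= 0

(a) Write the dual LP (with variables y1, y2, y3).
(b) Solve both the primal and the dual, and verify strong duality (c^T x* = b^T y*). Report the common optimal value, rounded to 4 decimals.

The standard primal-dual pair for 'max c^T x s.t. A x <= b, x >= 0' is:
  Dual:  min b^T y  s.t.  A^T y >= c,  y >= 0.

So the dual LP is:
  minimize  5y1 + 6y2 + 27y3
  subject to:
    y1 + 2y3 >= 4
    y2 + 4y3 >= 2
    y1, y2, y3 >= 0

Solving the primal: x* = (5, 4.25).
  primal value c^T x* = 28.5.
Solving the dual: y* = (3, 0, 0.5).
  dual value b^T y* = 28.5.
Strong duality: c^T x* = b^T y*. Confirmed.

28.5


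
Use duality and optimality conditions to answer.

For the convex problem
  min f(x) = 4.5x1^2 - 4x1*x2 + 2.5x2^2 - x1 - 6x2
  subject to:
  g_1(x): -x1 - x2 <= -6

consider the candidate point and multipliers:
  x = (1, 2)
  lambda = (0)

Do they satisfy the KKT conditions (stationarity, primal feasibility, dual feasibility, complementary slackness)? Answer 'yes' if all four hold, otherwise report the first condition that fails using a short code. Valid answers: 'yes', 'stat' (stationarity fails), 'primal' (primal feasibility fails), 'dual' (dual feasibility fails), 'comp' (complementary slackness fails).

Gradient of f: grad f(x) = Q x + c = (0, 0)
Constraint values g_i(x) = a_i^T x - b_i:
  g_1((1, 2)) = 3
Stationarity residual: grad f(x) + sum_i lambda_i a_i = (0, 0)
  -> stationarity OK
Primal feasibility (all g_i <= 0): FAILS
Dual feasibility (all lambda_i >= 0): OK
Complementary slackness (lambda_i * g_i(x) = 0 for all i): OK

Verdict: the first failing condition is primal_feasibility -> primal.

primal


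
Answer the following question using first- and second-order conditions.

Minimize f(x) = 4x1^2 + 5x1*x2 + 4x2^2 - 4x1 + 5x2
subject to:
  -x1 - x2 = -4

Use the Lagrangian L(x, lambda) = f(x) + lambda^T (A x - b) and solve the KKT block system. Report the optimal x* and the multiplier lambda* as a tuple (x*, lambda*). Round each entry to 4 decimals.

Form the Lagrangian:
  L(x, lambda) = (1/2) x^T Q x + c^T x + lambda^T (A x - b)
Stationarity (grad_x L = 0): Q x + c + A^T lambda = 0.
Primal feasibility: A x = b.

This gives the KKT block system:
  [ Q   A^T ] [ x     ]   [-c ]
  [ A    0  ] [ lambda ] = [ b ]

Solving the linear system:
  x*      = (3.5, 0.5)
  lambda* = (26.5)
  f(x*)   = 47.25

x* = (3.5, 0.5), lambda* = (26.5)


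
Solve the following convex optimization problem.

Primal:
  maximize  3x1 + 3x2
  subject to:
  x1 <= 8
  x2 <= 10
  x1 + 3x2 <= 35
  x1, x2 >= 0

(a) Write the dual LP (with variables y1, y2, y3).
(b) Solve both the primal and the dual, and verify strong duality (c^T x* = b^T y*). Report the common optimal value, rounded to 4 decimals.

The standard primal-dual pair for 'max c^T x s.t. A x <= b, x >= 0' is:
  Dual:  min b^T y  s.t.  A^T y >= c,  y >= 0.

So the dual LP is:
  minimize  8y1 + 10y2 + 35y3
  subject to:
    y1 + y3 >= 3
    y2 + 3y3 >= 3
    y1, y2, y3 >= 0

Solving the primal: x* = (8, 9).
  primal value c^T x* = 51.
Solving the dual: y* = (2, 0, 1).
  dual value b^T y* = 51.
Strong duality: c^T x* = b^T y*. Confirmed.

51


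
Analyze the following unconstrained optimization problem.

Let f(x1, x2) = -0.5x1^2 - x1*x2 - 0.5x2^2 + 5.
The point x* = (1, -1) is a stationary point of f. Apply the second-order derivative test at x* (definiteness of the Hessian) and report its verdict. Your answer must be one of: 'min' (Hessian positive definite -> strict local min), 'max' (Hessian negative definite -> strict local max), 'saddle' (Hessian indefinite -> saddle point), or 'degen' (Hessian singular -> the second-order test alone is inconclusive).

Compute the Hessian H = grad^2 f:
  H = [[-1, -1], [-1, -1]]
Verify stationarity: grad f(x*) = H x* + g = (0, 0).
Eigenvalues of H: -2, 0.
H has a zero eigenvalue (singular; negative semidefinite but not definite), so H is neither positive definite, negative definite, nor indefinite. The second-order test alone is inconclusive -> degen.
(Indeed, f is constant along the null direction of H through x*, so x* is not a strict local extremum.)

degen


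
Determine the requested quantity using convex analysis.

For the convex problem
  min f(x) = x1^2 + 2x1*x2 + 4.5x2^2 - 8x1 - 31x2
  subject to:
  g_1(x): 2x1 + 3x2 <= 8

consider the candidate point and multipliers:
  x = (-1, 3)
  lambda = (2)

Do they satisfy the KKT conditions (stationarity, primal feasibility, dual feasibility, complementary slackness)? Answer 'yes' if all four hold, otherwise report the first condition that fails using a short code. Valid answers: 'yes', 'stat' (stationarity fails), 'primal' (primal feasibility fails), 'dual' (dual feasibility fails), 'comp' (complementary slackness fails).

Gradient of f: grad f(x) = Q x + c = (-4, -6)
Constraint values g_i(x) = a_i^T x - b_i:
  g_1((-1, 3)) = -1
Stationarity residual: grad f(x) + sum_i lambda_i a_i = (0, 0)
  -> stationarity OK
Primal feasibility (all g_i <= 0): OK
Dual feasibility (all lambda_i >= 0): OK
Complementary slackness (lambda_i * g_i(x) = 0 for all i): FAILS

Verdict: the first failing condition is complementary_slackness -> comp.

comp
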